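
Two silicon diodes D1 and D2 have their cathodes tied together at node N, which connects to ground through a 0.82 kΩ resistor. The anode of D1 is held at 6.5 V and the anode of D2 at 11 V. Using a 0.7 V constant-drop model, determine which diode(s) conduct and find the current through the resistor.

Only D2 conducts; I_R ≈ 13 mA

Assume both conduct. Then node N would need to be at both 6.5−0.7 = 5.8 V and 11−0.7 = 10.3 V, which is impossible.
Assume only D2 conducts: V_N = 11 − 0.7 = 10.3 V, so I_R = 10.3/0.82 = 12.6 mA.
Check D1: its anode-to-cathode voltage is 6.5 − 10.3 = -3.8 V < 0.7 V, so it is off. The assumption is consistent.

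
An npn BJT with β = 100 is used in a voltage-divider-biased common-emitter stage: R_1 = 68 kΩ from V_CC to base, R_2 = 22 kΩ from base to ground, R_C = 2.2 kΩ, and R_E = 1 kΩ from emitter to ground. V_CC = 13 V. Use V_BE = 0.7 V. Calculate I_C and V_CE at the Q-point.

I_C ≈ 2.1 mA, V_CE ≈ 6.2 V

Thevenize the base divider: V_Th = V_CC·R_2/(R_1+R_2) = 13×22/90 = 3.18 V, R_Th = R_1‖R_2 = 16.6 kΩ.
Base-emitter loop: V_Th = I_B·R_Th + V_BE + (β+1)I_B·R_E, so I_B = (3.18 − 0.7) / (16.6 + 101×1) = 0.0211 mA.
I_C = β·I_B = 100×0.0211 = 2.11 mA, and I_E = (β+1)I_B = 2.13 mA.
V_CE = V_CC − I_C·R_C − I_E·R_E = 13 − 2.11×2.2 − 2.13×1 = 6.24 V.
V_CE = 6.24 V > 0.2 V confirms active-region operation.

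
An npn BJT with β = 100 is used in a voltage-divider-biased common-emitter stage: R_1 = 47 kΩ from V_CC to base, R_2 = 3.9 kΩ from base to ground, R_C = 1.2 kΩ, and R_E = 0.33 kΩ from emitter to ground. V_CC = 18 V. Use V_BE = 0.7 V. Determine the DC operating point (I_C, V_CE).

I_C ≈ 1.8 mA, V_CE ≈ 15 V

Thevenize the base divider: V_Th = V_CC·R_2/(R_1+R_2) = 18×3.9/50.9 = 1.38 V, R_Th = R_1‖R_2 = 3.6 kΩ.
Base-emitter loop: V_Th = I_B·R_Th + V_BE + (β+1)I_B·R_E, so I_B = (1.38 − 0.7) / (3.6 + 101×0.33) = 0.0184 mA.
I_C = β·I_B = 100×0.0184 = 1.84 mA, and I_E = (β+1)I_B = 1.86 mA.
V_CE = V_CC − I_C·R_C − I_E·R_E = 18 − 1.84×1.2 − 1.86×0.33 = 15.2 V.
V_CE = 15.2 V > 0.2 V confirms active-region operation.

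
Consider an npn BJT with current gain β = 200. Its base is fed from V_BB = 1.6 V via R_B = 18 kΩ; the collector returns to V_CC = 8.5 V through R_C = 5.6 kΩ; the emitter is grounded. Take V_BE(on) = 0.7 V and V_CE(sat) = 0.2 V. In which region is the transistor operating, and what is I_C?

saturation; I_C ≈ 1.5 mA

Assume active: I_B = (1.6 − 0.7)/18 = 0.05 mA, giving I_C = β·I_B = 10 mA.
But then V_CE = 8.5 − 10×5.6 = -47.5 V < V_CE(sat) = 0.2 V — impossible in the active region.
So the transistor is saturated. With V_CE = 0.2 V, I_C = (V_CC − 0.2)/R_C = 8.3/5.6 = 1.48 mA.
Check: β·I_B = 10 mA > I_C = 1.48 mA, confirming saturation.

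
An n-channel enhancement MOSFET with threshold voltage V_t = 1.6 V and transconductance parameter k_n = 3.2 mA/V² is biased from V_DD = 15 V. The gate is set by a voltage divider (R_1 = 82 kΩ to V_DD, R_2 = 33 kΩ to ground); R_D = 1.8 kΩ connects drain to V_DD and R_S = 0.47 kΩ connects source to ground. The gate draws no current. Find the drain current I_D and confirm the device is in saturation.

I_D ≈ 2.9 mA

V_G = V_DD·R_2/(R_1+R_2) = 15×33/115 = 4.3 V.
Assume saturation: I_D = (k_n/2)(V_GS − V_t)² with V_GS = V_G − I_D·R_S = 4.3 − 0.47·I_D.
Substituting gives 0.353·I_D² − 5.07·I_D + 11.7 = 0, with roots I_D = 2.89 or 11.4 mA.
The root I_D = 11.4 mA gives V_GS = -1.07 V ≤ V_t, so take I_D = 2.89 mA.
Then V_GS = 2.94 V and V_DS = V_DD − I_D(R_D+R_S) = 15 − 2.89×2.27 = 8.43 V.
Saturation requires V_DS ≥ V_GS − V_t = 1.34 V; 8.43 ≥ 1.34 ✓.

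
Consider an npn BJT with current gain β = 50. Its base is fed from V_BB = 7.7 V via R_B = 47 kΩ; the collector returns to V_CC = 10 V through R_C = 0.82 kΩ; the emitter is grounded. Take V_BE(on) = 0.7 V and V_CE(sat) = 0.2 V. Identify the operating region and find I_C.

active; I_C ≈ 7.4 mA

Assume active. Base-emitter loop: I_B = (V_BB − V_BE)/R_B = (7.7 − 0.7)/47 = 0.149 mA.
I_C = β·I_B = 50×0.149 = 7.45 mA.
V_CE = V_CC − I_C·R_C = 10 − 7.45×0.82 = 3.89 V > V_CE(sat), so the active-region assumption holds.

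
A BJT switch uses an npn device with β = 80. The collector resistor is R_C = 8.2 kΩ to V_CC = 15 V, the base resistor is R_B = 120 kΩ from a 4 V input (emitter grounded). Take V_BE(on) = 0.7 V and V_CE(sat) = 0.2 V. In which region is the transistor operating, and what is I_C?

saturation; I_C ≈ 1.8 mA

Assume active: I_B = (4 − 0.7)/120 = 0.0275 mA, giving I_C = β·I_B = 2.2 mA.
But then V_CE = 15 − 2.2×8.2 = -3.04 V < V_CE(sat) = 0.2 V — impossible in the active region.
So the transistor is saturated. With V_CE = 0.2 V, I_C = (V_CC − 0.2)/R_C = 14.8/8.2 = 1.8 mA.
Check: β·I_B = 2.2 mA > I_C = 1.8 mA, confirming saturation.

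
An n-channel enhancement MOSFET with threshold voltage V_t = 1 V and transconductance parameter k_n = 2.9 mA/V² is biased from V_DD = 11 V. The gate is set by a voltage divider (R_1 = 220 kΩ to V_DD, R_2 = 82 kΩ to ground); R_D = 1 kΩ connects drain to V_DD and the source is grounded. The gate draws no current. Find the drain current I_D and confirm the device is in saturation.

V_G = V_DD·R_2/(R_1+R_2) = 11×82/302 = 2.99 V. With the source grounded, V_GS = V_G = 2.99 V.
Assume saturation: I_D = (k_n/2)(V_GS − V_t)² = (2.9/2)×(2.99 − 1)² = 1.45×1.99² = 5.72 mA.
V_DS = V_DD − I_D·R_D = 11 − 5.72×1 = 5.28 V.
Saturation requires V_DS ≥ V_GS − V_t = 1.99 V; 5.28 ≥ 1.99 ✓.

I_D ≈ 5.7 mA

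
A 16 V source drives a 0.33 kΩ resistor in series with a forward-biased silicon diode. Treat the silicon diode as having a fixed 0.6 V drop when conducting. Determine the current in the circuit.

KVL around the loop: 16 = V_D + I·R = 0.6 + I × 0.33 kΩ.
So I = (16 − 0.6) / 0.33 kΩ = 15.4 / 0.33 = 46.7 mA.

I ≈ 47 mA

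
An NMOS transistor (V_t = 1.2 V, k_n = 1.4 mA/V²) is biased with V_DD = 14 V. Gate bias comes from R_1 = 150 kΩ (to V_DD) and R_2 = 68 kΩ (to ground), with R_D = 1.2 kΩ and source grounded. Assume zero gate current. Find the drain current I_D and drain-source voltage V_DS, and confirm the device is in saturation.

I_D ≈ 7 mA, V_DS ≈ 5.6 V

V_G = V_DD·R_2/(R_1+R_2) = 14×68/218 = 4.37 V. With the source grounded, V_GS = V_G = 4.37 V.
Assume saturation: I_D = (k_n/2)(V_GS − V_t)² = (1.4/2)×(4.37 − 1.2)² = 0.7×3.17² = 7.02 mA.
V_DS = V_DD − I_D·R_D = 14 − 7.02×1.2 = 5.58 V.
Saturation requires V_DS ≥ V_GS − V_t = 3.17 V; 5.58 ≥ 3.17 ✓.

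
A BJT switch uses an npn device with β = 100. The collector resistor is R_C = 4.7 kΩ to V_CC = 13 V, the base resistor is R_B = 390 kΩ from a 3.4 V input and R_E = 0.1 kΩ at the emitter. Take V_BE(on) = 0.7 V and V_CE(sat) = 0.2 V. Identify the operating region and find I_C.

Assume active. Base-emitter loop: I_B = (V_BB − V_BE)/(R_B + (β+1)R_E) = (3.4 − 0.7)/(390 + 101×0.1) = 0.00675 mA.
I_C = β·I_B = 100×0.00675 = 0.675 mA.
V_CE = V_CC − I_C·R_C − I_E·R_E = 13 − 0.675×4.7 − 0.682×0.1 = 9.76 V > V_CE(sat), so the active-region assumption holds.

active; I_C ≈ 0.67 mA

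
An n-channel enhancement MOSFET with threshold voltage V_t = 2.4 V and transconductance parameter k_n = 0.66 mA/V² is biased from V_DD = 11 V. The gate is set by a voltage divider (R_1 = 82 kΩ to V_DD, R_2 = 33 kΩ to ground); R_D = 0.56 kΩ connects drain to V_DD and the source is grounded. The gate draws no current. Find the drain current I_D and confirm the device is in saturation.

V_G = V_DD·R_2/(R_1+R_2) = 11×33/115 = 3.16 V. With the source grounded, V_GS = V_G = 3.16 V.
Assume saturation: I_D = (k_n/2)(V_GS − V_t)² = (0.66/2)×(3.16 − 2.4)² = 0.33×0.757² = 0.189 mA.
V_DS = V_DD − I_D·R_D = 11 − 0.189×0.56 = 10.9 V.
Saturation requires V_DS ≥ V_GS − V_t = 0.757 V; 10.9 ≥ 0.757 ✓.

I_D ≈ 0.19 mA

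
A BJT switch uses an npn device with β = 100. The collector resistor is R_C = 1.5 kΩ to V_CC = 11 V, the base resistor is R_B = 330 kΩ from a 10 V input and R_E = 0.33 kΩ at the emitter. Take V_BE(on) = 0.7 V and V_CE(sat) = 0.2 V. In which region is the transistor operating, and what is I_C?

active; I_C ≈ 2.6 mA

Assume active. Base-emitter loop: I_B = (V_BB − V_BE)/(R_B + (β+1)R_E) = (10 − 0.7)/(330 + 101×0.33) = 0.0256 mA.
I_C = β·I_B = 100×0.0256 = 2.56 mA.
V_CE = V_CC − I_C·R_C − I_E·R_E = 11 − 2.56×1.5 − 2.59×0.33 = 6.31 V > V_CE(sat), so the active-region assumption holds.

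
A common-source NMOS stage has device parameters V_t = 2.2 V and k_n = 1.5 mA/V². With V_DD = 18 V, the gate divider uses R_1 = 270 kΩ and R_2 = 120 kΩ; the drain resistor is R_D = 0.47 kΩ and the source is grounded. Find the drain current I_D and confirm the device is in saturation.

V_G = V_DD·R_2/(R_1+R_2) = 18×120/390 = 5.54 V. With the source grounded, V_GS = V_G = 5.54 V.
Assume saturation: I_D = (k_n/2)(V_GS − V_t)² = (1.5/2)×(5.54 − 2.2)² = 0.75×3.34² = 8.36 mA.
V_DS = V_DD − I_D·R_D = 18 − 8.36×0.47 = 14.1 V.
Saturation requires V_DS ≥ V_GS − V_t = 3.34 V; 14.1 ≥ 3.34 ✓.

I_D ≈ 8.4 mA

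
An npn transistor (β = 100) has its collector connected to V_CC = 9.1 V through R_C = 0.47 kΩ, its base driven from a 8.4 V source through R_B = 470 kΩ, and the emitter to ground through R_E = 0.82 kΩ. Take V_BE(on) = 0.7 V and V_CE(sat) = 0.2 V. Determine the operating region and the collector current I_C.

Assume active. Base-emitter loop: I_B = (V_BB − V_BE)/(R_B + (β+1)R_E) = (8.4 − 0.7)/(470 + 101×0.82) = 0.0139 mA.
I_C = β·I_B = 100×0.0139 = 1.39 mA.
V_CE = V_CC − I_C·R_C − I_E·R_E = 9.1 − 1.39×0.47 − 1.41×0.82 = 7.29 V > V_CE(sat), so the active-region assumption holds.

active; I_C ≈ 1.4 mA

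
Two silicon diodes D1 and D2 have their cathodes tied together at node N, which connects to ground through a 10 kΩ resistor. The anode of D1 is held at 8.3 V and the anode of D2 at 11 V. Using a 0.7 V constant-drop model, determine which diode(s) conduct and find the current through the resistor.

Assume both conduct. Then node N would need to be at both 8.3−0.7 = 7.6 V and 11−0.7 = 10.3 V, which is impossible.
Assume only D2 conducts: V_N = 11 − 0.7 = 10.3 V, so I_R = 10.3/10 = 1.03 mA.
Check D1: its anode-to-cathode voltage is 8.3 − 10.3 = -2 V < 0.7 V, so it is off. The assumption is consistent.

Only D2 conducts; I_R ≈ 1 mA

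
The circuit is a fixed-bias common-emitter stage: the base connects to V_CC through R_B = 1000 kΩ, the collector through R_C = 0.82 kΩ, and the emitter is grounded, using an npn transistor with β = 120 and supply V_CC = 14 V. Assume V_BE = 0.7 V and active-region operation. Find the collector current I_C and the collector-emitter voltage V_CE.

I_C ≈ 1.6 mA, V_CE ≈ 13 V

Base loop: V_CC = I_B·R_B + V_BE, so I_B = (14 − 0.7)/1000 kΩ = 0.0133 mA.
In the active region I_C = β·I_B = 120 × 0.0133 = 1.6 mA.
Collector loop: V_CE = V_CC − I_C·R_C = 14 − 1.6×0.82 = 12.7 V.
Since V_CE = 12.7 V > V_CE(sat) ≈ 0.2 V, the transistor is in the active region as assumed.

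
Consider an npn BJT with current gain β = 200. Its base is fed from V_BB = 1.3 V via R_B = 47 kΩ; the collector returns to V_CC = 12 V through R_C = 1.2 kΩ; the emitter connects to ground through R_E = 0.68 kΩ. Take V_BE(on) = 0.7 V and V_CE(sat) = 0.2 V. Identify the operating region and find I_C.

Assume active. Base-emitter loop: I_B = (V_BB − V_BE)/(R_B + (β+1)R_E) = (1.3 − 0.7)/(47 + 201×0.68) = 0.00327 mA.
I_C = β·I_B = 200×0.00327 = 0.653 mA.
V_CE = V_CC − I_C·R_C − I_E·R_E = 12 − 0.653×1.2 − 0.657×0.68 = 10.8 V > V_CE(sat), so the active-region assumption holds.

active; I_C ≈ 0.65 mA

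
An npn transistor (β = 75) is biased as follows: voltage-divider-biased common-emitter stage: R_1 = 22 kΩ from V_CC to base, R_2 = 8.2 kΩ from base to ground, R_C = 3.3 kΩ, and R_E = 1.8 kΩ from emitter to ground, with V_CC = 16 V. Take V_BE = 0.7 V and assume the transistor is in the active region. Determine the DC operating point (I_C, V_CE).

I_C ≈ 1.9 mA, V_CE ≈ 6.2 V

Thevenize the base divider: V_Th = V_CC·R_2/(R_1+R_2) = 16×8.2/30.2 = 4.34 V, R_Th = R_1‖R_2 = 5.97 kΩ.
Base-emitter loop: V_Th = I_B·R_Th + V_BE + (β+1)I_B·R_E, so I_B = (4.34 − 0.7) / (5.97 + 76×1.8) = 0.0255 mA.
I_C = β·I_B = 75×0.0255 = 1.91 mA, and I_E = (β+1)I_B = 1.94 mA.
V_CE = V_CC − I_C·R_C − I_E·R_E = 16 − 1.91×3.3 − 1.94×1.8 = 6.19 V.
V_CE = 6.19 V > 0.2 V confirms active-region operation.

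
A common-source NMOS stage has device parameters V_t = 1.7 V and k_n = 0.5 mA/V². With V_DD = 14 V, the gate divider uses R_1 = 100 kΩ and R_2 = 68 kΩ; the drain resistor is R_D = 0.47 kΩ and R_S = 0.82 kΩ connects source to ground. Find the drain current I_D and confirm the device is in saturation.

V_G = V_DD·R_2/(R_1+R_2) = 14×68/168 = 5.67 V.
Assume saturation: I_D = (k_n/2)(V_GS − V_t)² with V_GS = V_G − I_D·R_S = 5.67 − 0.82·I_D.
Substituting gives 0.168·I_D² − 2.63·I_D + 3.93 = 0, with roots I_D = 1.68 or 13.9 mA.
The root I_D = 13.9 mA gives V_GS = -5.77 V ≤ V_t, so take I_D = 1.68 mA.
Then V_GS = 4.29 V and V_DS = V_DD − I_D(R_D+R_S) = 14 − 1.68×1.29 = 11.8 V.
Saturation requires V_DS ≥ V_GS − V_t = 2.59 V; 11.8 ≥ 2.59 ✓.

I_D ≈ 1.7 mA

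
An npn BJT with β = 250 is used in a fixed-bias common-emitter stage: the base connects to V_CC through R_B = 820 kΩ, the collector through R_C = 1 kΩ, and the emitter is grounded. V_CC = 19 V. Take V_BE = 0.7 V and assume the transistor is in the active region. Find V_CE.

Base loop: V_CC = I_B·R_B + V_BE, so I_B = (19 − 0.7)/820 kΩ = 0.0223 mA.
In the active region I_C = β·I_B = 250 × 0.0223 = 5.58 mA.
Collector loop: V_CE = V_CC − I_C·R_C = 19 − 5.58×1 = 13.4 V.
Since V_CE = 13.4 V > V_CE(sat) ≈ 0.2 V, the transistor is in the active region as assumed.

V_CE ≈ 13 V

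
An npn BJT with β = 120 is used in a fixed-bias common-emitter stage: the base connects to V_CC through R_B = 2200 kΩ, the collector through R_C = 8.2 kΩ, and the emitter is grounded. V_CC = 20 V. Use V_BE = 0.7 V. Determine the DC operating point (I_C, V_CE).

Base loop: V_CC = I_B·R_B + V_BE, so I_B = (20 − 0.7)/2200 kΩ = 0.00877 mA.
In the active region I_C = β·I_B = 120 × 0.00877 = 1.05 mA.
Collector loop: V_CE = V_CC − I_C·R_C = 20 − 1.05×8.2 = 11.4 V.
Since V_CE = 11.4 V > V_CE(sat) ≈ 0.2 V, the transistor is in the active region as assumed.

I_C ≈ 1.1 mA, V_CE ≈ 11 V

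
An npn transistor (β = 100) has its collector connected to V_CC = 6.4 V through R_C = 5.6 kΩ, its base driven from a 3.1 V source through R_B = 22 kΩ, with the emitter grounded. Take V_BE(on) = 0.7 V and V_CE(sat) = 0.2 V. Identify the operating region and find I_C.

Assume active: I_B = (3.1 − 0.7)/22 = 0.109 mA, giving I_C = β·I_B = 10.9 mA.
But then V_CE = 6.4 − 10.9×5.6 = -54.7 V < V_CE(sat) = 0.2 V — impossible in the active region.
So the transistor is saturated. With V_CE = 0.2 V, I_C = (V_CC − 0.2)/R_C = 6.2/5.6 = 1.11 mA.
Check: β·I_B = 10.9 mA > I_C = 1.11 mA, confirming saturation.

saturation; I_C ≈ 1.1 mA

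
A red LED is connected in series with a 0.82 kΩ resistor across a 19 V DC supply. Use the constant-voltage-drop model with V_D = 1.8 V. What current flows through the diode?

KVL around the loop: 19 = V_D + I·R = 1.8 + I × 0.82 kΩ.
So I = (19 − 1.8) / 0.82 kΩ = 17.2 / 0.82 = 21 mA.

I ≈ 21 mA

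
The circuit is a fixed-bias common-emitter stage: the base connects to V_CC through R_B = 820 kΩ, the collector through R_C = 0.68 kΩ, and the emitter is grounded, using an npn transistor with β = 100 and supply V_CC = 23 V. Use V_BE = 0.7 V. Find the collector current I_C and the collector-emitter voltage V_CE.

I_C ≈ 2.7 mA, V_CE ≈ 21 V

Base loop: V_CC = I_B·R_B + V_BE, so I_B = (23 − 0.7)/820 kΩ = 0.0272 mA.
In the active region I_C = β·I_B = 100 × 0.0272 = 2.72 mA.
Collector loop: V_CE = V_CC − I_C·R_C = 23 − 2.72×0.68 = 21.2 V.
Since V_CE = 21.2 V > V_CE(sat) ≈ 0.2 V, the transistor is in the active region as assumed.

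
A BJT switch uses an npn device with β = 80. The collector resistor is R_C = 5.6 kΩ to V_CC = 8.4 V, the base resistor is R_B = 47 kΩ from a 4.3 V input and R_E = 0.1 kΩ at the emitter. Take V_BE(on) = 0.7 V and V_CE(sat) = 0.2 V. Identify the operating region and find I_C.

saturation; I_C ≈ 1.4 mA

Assume active: I_B = (4.3 − 0.7)/(47 + 81×0.1) = 0.0653 mA, I_C = β·I_B = 5.23 mA.
Then V_CE = 8.4 − 5.23×5.6 − 5.29×0.1 = -21.4 V < 0.2 V — the active assumption fails.
Re-solve with V_CE = 0.2 V. KCL at the emitter: V_E/R_E = (V_BB−0.7−V_E)/R_B + (V_CC−0.2−V_E)/R_C, giving V_E = 0.151 V.
I_C = (V_CC − 0.2 − V_E)/R_C = (8.2 − 0.151)/5.6 = 1.44 mA.
Check: I_B = (3.6 − 0.151)/47 = 0.0734 mA, and β·I_B = 5.87 mA > I_C, confirming saturation.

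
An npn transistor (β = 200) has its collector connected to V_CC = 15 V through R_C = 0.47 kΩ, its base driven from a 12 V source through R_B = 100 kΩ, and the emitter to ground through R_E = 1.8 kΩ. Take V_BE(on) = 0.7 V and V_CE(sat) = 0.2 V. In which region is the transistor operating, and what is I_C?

active; I_C ≈ 4.9 mA

Assume active. Base-emitter loop: I_B = (V_BB − V_BE)/(R_B + (β+1)R_E) = (12 − 0.7)/(100 + 201×1.8) = 0.0245 mA.
I_C = β·I_B = 200×0.0245 = 4.89 mA.
V_CE = V_CC − I_C·R_C − I_E·R_E = 15 − 4.89×0.47 − 4.92×1.8 = 3.85 V > V_CE(sat), so the active-region assumption holds.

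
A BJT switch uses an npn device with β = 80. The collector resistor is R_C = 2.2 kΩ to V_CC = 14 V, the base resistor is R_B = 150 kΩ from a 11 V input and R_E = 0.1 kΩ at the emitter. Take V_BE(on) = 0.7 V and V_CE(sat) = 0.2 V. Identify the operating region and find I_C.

Assume active. Base-emitter loop: I_B = (V_BB − V_BE)/(R_B + (β+1)R_E) = (11 − 0.7)/(150 + 81×0.1) = 0.0651 mA.
I_C = β·I_B = 80×0.0651 = 5.21 mA.
V_CE = V_CC − I_C·R_C − I_E·R_E = 14 − 5.21×2.2 − 5.28×0.1 = 2.01 V > V_CE(sat), so the active-region assumption holds.

active; I_C ≈ 5.2 mA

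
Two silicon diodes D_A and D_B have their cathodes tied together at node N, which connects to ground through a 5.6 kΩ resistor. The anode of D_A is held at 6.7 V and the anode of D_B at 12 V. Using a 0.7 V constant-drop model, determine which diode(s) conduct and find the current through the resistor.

Only D_B conducts; I_R ≈ 2 mA

Assume both conduct. Then node N would need to be at both 6.7−0.7 = 6 V and 12−0.7 = 11.3 V, which is impossible.
Assume only D_B conducts: V_N = 12 − 0.7 = 11.3 V, so I_R = 11.3/5.6 = 2.02 mA.
Check D_A: its anode-to-cathode voltage is 6.7 − 11.3 = -4.6 V < 0.7 V, so it is off. The assumption is consistent.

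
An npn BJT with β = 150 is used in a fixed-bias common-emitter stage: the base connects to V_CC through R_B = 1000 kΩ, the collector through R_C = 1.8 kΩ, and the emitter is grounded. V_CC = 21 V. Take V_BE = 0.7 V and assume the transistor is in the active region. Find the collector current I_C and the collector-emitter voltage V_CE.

I_C ≈ 3 mA, V_CE ≈ 16 V

Base loop: V_CC = I_B·R_B + V_BE, so I_B = (21 − 0.7)/1000 kΩ = 0.0203 mA.
In the active region I_C = β·I_B = 150 × 0.0203 = 3.05 mA.
Collector loop: V_CE = V_CC − I_C·R_C = 21 − 3.05×1.8 = 15.5 V.
Since V_CE = 15.5 V > V_CE(sat) ≈ 0.2 V, the transistor is in the active region as assumed.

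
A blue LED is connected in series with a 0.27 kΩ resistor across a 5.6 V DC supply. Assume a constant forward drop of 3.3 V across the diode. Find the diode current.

KVL around the loop: 5.6 = V_D + I·R = 3.3 + I × 0.27 kΩ.
So I = (5.6 − 3.3) / 0.27 kΩ = 2.3 / 0.27 = 8.52 mA.

I ≈ 8.5 mA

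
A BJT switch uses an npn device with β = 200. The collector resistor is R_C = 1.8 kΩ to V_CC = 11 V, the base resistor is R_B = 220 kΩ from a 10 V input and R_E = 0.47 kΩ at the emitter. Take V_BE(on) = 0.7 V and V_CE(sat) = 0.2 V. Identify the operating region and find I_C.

saturation; I_C ≈ 4.8 mA

Assume active: I_B = (10 − 0.7)/(220 + 201×0.47) = 0.0296 mA, I_C = β·I_B = 5.91 mA.
Then V_CE = 11 − 5.91×1.8 − 5.94×0.47 = -2.44 V < 0.2 V — the active assumption fails.
Re-solve with V_CE = 0.2 V. KCL at the emitter: V_E/R_E = (V_BB−0.7−V_E)/R_B + (V_CC−0.2−V_E)/R_C, giving V_E = 2.25 V.
I_C = (V_CC − 0.2 − V_E)/R_C = (10.8 − 2.25)/1.8 = 4.75 mA.
Check: I_B = (9.3 − 2.25)/220 = 0.0321 mA, and β·I_B = 6.41 mA > I_C, confirming saturation.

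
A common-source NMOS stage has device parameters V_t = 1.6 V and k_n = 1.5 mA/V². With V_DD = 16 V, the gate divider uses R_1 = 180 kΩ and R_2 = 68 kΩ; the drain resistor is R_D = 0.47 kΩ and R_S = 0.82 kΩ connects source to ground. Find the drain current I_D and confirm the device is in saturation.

I_D ≈ 1.6 mA

V_G = V_DD·R_2/(R_1+R_2) = 16×68/248 = 4.39 V.
Assume saturation: I_D = (k_n/2)(V_GS − V_t)² with V_GS = V_G − I_D·R_S = 4.39 − 0.82·I_D.
Substituting gives 0.504·I_D² − 4.43·I_D + 5.83 = 0, with roots I_D = 1.61 or 7.17 mA.
The root I_D = 7.17 mA gives V_GS = -1.49 V ≤ V_t, so take I_D = 1.61 mA.
Then V_GS = 3.07 V and V_DS = V_DD − I_D(R_D+R_S) = 16 − 1.61×1.29 = 13.9 V.
Saturation requires V_DS ≥ V_GS − V_t = 1.47 V; 13.9 ≥ 1.47 ✓.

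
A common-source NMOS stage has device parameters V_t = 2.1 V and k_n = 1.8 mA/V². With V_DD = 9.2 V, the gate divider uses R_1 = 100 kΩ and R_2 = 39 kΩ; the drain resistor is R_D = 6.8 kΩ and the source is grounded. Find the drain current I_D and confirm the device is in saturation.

V_G = V_DD·R_2/(R_1+R_2) = 9.2×39/139 = 2.58 V. With the source grounded, V_GS = V_G = 2.58 V.
Assume saturation: I_D = (k_n/2)(V_GS − V_t)² = (1.8/2)×(2.58 − 2.1)² = 0.9×0.481² = 0.208 mA.
V_DS = V_DD − I_D·R_D = 9.2 − 0.208×6.8 = 7.78 V.
Saturation requires V_DS ≥ V_GS − V_t = 0.481 V; 7.78 ≥ 0.481 ✓.

I_D ≈ 0.21 mA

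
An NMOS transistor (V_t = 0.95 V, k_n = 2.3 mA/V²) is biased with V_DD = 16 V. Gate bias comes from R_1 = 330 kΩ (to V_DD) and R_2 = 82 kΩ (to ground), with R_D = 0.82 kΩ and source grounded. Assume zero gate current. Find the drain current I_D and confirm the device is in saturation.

I_D ≈ 5.7 mA

V_G = V_DD·R_2/(R_1+R_2) = 16×82/412 = 3.18 V. With the source grounded, V_GS = V_G = 3.18 V.
Assume saturation: I_D = (k_n/2)(V_GS − V_t)² = (2.3/2)×(3.18 − 0.95)² = 1.15×2.23² = 5.74 mA.
V_DS = V_DD − I_D·R_D = 16 − 5.74×0.82 = 11.3 V.
Saturation requires V_DS ≥ V_GS − V_t = 2.23 V; 11.3 ≥ 2.23 ✓.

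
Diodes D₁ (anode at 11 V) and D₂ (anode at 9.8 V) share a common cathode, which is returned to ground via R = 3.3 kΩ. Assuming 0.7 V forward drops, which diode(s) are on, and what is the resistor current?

Only D₁ conducts; I_R ≈ 3.1 mA

Assume both conduct. Then node N would need to be at both 11−0.7 = 10.3 V and 9.8−0.7 = 9.1 V, which is impossible.
Assume only D₁ conducts: V_N = 11 − 0.7 = 10.3 V, so I_R = 10.3/3.3 = 3.12 mA.
Check D₂: its anode-to-cathode voltage is 9.8 − 10.3 = -0.5 V < 0.7 V, so it is off. The assumption is consistent.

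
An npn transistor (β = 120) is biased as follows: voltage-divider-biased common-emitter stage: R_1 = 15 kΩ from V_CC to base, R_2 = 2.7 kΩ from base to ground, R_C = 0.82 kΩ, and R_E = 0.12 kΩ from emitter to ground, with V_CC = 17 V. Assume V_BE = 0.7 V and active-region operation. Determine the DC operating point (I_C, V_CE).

Thevenize the base divider: V_Th = V_CC·R_2/(R_1+R_2) = 17×2.7/17.7 = 2.59 V, R_Th = R_1‖R_2 = 2.29 kΩ.
Base-emitter loop: V_Th = I_B·R_Th + V_BE + (β+1)I_B·R_E, so I_B = (2.59 − 0.7) / (2.29 + 121×0.12) = 0.113 mA.
I_C = β·I_B = 120×0.113 = 13.5 mA, and I_E = (β+1)I_B = 13.6 mA.
V_CE = V_CC − I_C·R_C − I_E·R_E = 17 − 13.5×0.82 − 13.6×0.12 = 4.28 V.
V_CE = 4.28 V > 0.2 V confirms active-region operation.

I_C ≈ 14 mA, V_CE ≈ 4.3 V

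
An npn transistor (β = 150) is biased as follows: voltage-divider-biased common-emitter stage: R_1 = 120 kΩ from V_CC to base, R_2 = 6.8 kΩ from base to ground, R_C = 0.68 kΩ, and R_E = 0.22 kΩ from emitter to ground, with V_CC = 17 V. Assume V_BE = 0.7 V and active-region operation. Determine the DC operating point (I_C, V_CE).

Thevenize the base divider: V_Th = V_CC·R_2/(R_1+R_2) = 17×6.8/127 = 0.912 V, R_Th = R_1‖R_2 = 6.44 kΩ.
Base-emitter loop: V_Th = I_B·R_Th + V_BE + (β+1)I_B·R_E, so I_B = (0.912 − 0.7) / (6.44 + 151×0.22) = 0.00534 mA.
I_C = β·I_B = 150×0.00534 = 0.801 mA, and I_E = (β+1)I_B = 0.806 mA.
V_CE = V_CC − I_C·R_C − I_E·R_E = 17 − 0.801×0.68 − 0.806×0.22 = 16.3 V.
V_CE = 16.3 V > 0.2 V confirms active-region operation.

I_C ≈ 0.8 mA, V_CE ≈ 16 V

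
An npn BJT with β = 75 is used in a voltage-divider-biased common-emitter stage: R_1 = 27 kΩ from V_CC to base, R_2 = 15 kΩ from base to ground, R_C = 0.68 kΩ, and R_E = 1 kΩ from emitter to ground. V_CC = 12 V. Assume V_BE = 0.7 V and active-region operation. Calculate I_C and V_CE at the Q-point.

Thevenize the base divider: V_Th = V_CC·R_2/(R_1+R_2) = 12×15/42 = 4.29 V, R_Th = R_1‖R_2 = 9.64 kΩ.
Base-emitter loop: V_Th = I_B·R_Th + V_BE + (β+1)I_B·R_E, so I_B = (4.29 − 0.7) / (9.64 + 76×1) = 0.0419 mA.
I_C = β·I_B = 75×0.0419 = 3.14 mA, and I_E = (β+1)I_B = 3.18 mA.
V_CE = V_CC − I_C·R_C − I_E·R_E = 12 − 3.14×0.68 − 3.18×1 = 6.68 V.
V_CE = 6.68 V > 0.2 V confirms active-region operation.

I_C ≈ 3.1 mA, V_CE ≈ 6.7 V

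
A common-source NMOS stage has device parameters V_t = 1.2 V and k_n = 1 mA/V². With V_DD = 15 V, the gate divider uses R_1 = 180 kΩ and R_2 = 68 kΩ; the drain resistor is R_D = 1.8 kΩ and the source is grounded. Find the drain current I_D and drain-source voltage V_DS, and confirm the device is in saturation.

I_D ≈ 4.2 mA, V_DS ≈ 7.4 V

V_G = V_DD·R_2/(R_1+R_2) = 15×68/248 = 4.11 V. With the source grounded, V_GS = V_G = 4.11 V.
Assume saturation: I_D = (k_n/2)(V_GS − V_t)² = (1/2)×(4.11 − 1.2)² = 0.5×2.91² = 4.24 mA.
V_DS = V_DD − I_D·R_D = 15 − 4.24×1.8 = 7.36 V.
Saturation requires V_DS ≥ V_GS − V_t = 2.91 V; 7.36 ≥ 2.91 ✓.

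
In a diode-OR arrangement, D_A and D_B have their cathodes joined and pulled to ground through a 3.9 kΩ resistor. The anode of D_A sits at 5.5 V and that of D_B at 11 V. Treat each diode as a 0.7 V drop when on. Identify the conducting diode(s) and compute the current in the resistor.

Only D_B conducts; I_R ≈ 2.6 mA

Assume both conduct. Then node N would need to be at both 5.5−0.7 = 4.8 V and 11−0.7 = 10.3 V, which is impossible.
Assume only D_B conducts: V_N = 11 − 0.7 = 10.3 V, so I_R = 10.3/3.9 = 2.64 mA.
Check D_A: its anode-to-cathode voltage is 5.5 − 10.3 = -4.8 V < 0.7 V, so it is off. The assumption is consistent.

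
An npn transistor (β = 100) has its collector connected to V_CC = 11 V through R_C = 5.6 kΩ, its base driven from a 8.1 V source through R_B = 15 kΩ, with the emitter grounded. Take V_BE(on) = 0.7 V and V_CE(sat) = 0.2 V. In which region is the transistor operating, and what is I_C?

Assume active: I_B = (8.1 − 0.7)/15 = 0.493 mA, giving I_C = β·I_B = 49.3 mA.
But then V_CE = 11 − 49.3×5.6 = -265 V < V_CE(sat) = 0.2 V — impossible in the active region.
So the transistor is saturated. With V_CE = 0.2 V, I_C = (V_CC − 0.2)/R_C = 10.8/5.6 = 1.93 mA.
Check: β·I_B = 49.3 mA > I_C = 1.93 mA, confirming saturation.

saturation; I_C ≈ 1.9 mA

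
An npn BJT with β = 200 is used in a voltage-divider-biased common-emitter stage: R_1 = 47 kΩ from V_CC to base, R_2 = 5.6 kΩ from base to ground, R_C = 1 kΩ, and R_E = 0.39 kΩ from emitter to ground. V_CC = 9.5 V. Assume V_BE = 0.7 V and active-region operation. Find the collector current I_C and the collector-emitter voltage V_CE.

I_C ≈ 0.75 mA, V_CE ≈ 8.5 V

Thevenize the base divider: V_Th = V_CC·R_2/(R_1+R_2) = 9.5×5.6/52.6 = 1.01 V, R_Th = R_1‖R_2 = 5 kΩ.
Base-emitter loop: V_Th = I_B·R_Th + V_BE + (β+1)I_B·R_E, so I_B = (1.01 − 0.7) / (5 + 201×0.39) = 0.00373 mA.
I_C = β·I_B = 200×0.00373 = 0.747 mA, and I_E = (β+1)I_B = 0.751 mA.
V_CE = V_CC − I_C·R_C − I_E·R_E = 9.5 − 0.747×1 − 0.751×0.39 = 8.46 V.
V_CE = 8.46 V > 0.2 V confirms active-region operation.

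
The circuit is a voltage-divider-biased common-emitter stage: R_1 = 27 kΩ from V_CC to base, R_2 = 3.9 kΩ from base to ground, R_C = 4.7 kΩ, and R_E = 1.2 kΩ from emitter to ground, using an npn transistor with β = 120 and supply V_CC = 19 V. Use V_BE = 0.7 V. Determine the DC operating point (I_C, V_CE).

Thevenize the base divider: V_Th = V_CC·R_2/(R_1+R_2) = 19×3.9/30.9 = 2.4 V, R_Th = R_1‖R_2 = 3.41 kΩ.
Base-emitter loop: V_Th = I_B·R_Th + V_BE + (β+1)I_B·R_E, so I_B = (2.4 − 0.7) / (3.41 + 121×1.2) = 0.0114 mA.
I_C = β·I_B = 120×0.0114 = 1.37 mA, and I_E = (β+1)I_B = 1.38 mA.
V_CE = V_CC − I_C·R_C − I_E·R_E = 19 − 1.37×4.7 − 1.38×1.2 = 10.9 V.
V_CE = 10.9 V > 0.2 V confirms active-region operation.

I_C ≈ 1.4 mA, V_CE ≈ 11 V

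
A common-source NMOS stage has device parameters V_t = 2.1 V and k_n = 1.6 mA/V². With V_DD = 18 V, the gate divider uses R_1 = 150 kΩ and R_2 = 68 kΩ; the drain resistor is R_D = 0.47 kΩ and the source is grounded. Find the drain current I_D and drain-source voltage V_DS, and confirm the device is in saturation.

V_G = V_DD·R_2/(R_1+R_2) = 18×68/218 = 5.61 V. With the source grounded, V_GS = V_G = 5.61 V.
Assume saturation: I_D = (k_n/2)(V_GS − V_t)² = (1.6/2)×(5.61 − 2.1)² = 0.8×3.51² = 9.88 mA.
V_DS = V_DD − I_D·R_D = 18 − 9.88×0.47 = 13.4 V.
Saturation requires V_DS ≥ V_GS − V_t = 3.51 V; 13.4 ≥ 3.51 ✓.

I_D ≈ 9.9 mA, V_DS ≈ 13 V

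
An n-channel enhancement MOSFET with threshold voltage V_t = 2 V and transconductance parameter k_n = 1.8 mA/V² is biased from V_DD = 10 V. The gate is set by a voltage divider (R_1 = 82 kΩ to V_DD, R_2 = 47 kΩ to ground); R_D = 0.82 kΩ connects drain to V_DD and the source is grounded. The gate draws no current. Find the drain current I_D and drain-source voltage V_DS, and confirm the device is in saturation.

V_G = V_DD·R_2/(R_1+R_2) = 10×47/129 = 3.64 V. With the source grounded, V_GS = V_G = 3.64 V.
Assume saturation: I_D = (k_n/2)(V_GS − V_t)² = (1.8/2)×(3.64 − 2)² = 0.9×1.64² = 2.43 mA.
V_DS = V_DD − I_D·R_D = 10 − 2.43×0.82 = 8.01 V.
Saturation requires V_DS ≥ V_GS − V_t = 1.64 V; 8.01 ≥ 1.64 ✓.

I_D ≈ 2.4 mA, V_DS ≈ 8 V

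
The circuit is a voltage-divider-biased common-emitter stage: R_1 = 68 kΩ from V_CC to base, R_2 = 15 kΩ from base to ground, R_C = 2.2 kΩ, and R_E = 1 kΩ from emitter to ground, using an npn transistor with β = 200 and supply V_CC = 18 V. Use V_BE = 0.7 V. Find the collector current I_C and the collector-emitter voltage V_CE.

I_C ≈ 2.4 mA, V_CE ≈ 10 V

Thevenize the base divider: V_Th = V_CC·R_2/(R_1+R_2) = 18×15/83 = 3.25 V, R_Th = R_1‖R_2 = 12.3 kΩ.
Base-emitter loop: V_Th = I_B·R_Th + V_BE + (β+1)I_B·R_E, so I_B = (3.25 − 0.7) / (12.3 + 201×1) = 0.012 mA.
I_C = β·I_B = 200×0.012 = 2.39 mA, and I_E = (β+1)I_B = 2.41 mA.
V_CE = V_CC − I_C·R_C − I_E·R_E = 18 − 2.39×2.2 − 2.41×1 = 10.3 V.
V_CE = 10.3 V > 0.2 V confirms active-region operation.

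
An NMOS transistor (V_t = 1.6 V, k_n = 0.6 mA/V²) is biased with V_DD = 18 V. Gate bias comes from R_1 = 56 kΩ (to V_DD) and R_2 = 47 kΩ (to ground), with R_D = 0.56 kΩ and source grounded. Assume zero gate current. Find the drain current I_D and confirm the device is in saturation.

V_G = V_DD·R_2/(R_1+R_2) = 18×47/103 = 8.21 V. With the source grounded, V_GS = V_G = 8.21 V.
Assume saturation: I_D = (k_n/2)(V_GS − V_t)² = (0.6/2)×(8.21 − 1.6)² = 0.3×6.61² = 13.1 mA.
V_DS = V_DD − I_D·R_D = 18 − 13.1×0.56 = 10.7 V.
Saturation requires V_DS ≥ V_GS − V_t = 6.61 V; 10.7 ≥ 6.61 ✓.

I_D ≈ 13 mA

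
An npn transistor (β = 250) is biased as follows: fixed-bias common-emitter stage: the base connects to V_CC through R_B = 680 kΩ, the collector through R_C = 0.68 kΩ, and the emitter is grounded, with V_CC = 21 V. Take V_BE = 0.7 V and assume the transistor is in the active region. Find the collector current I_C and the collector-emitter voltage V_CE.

I_C ≈ 7.5 mA, V_CE ≈ 16 V

Base loop: V_CC = I_B·R_B + V_BE, so I_B = (21 − 0.7)/680 kΩ = 0.0299 mA.
In the active region I_C = β·I_B = 250 × 0.0299 = 7.46 mA.
Collector loop: V_CE = V_CC − I_C·R_C = 21 − 7.46×0.68 = 15.9 V.
Since V_CE = 15.9 V > V_CE(sat) ≈ 0.2 V, the transistor is in the active region as assumed.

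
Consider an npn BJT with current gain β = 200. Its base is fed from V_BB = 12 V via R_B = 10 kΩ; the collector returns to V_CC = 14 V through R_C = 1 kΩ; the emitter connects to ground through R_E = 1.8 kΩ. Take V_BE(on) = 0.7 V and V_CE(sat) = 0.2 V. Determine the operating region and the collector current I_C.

Assume active: I_B = (12 − 0.7)/(10 + 201×1.8) = 0.0304 mA, I_C = β·I_B = 6.08 mA.
Then V_CE = 14 − 6.08×1 − 6.11×1.8 = -3.07 V < 0.2 V — the active assumption fails.
Re-solve with V_CE = 0.2 V. KCL at the emitter: V_E/R_E = (V_BB−0.7−V_E)/R_B + (V_CC−0.2−V_E)/R_C, giving V_E = 9.02 V.
I_C = (V_CC − 0.2 − V_E)/R_C = (13.8 − 9.02)/1 = 4.78 mA.
Check: I_B = (11.3 − 9.02)/10 = 0.228 mA, and β·I_B = 45.6 mA > I_C, confirming saturation.

saturation; I_C ≈ 4.8 mA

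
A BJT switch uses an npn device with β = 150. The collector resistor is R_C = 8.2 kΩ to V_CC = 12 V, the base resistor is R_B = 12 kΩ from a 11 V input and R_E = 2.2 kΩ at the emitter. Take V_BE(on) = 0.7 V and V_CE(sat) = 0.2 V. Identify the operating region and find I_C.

saturation; I_C ≈ 1 mA

Assume active: I_B = (11 − 0.7)/(12 + 151×2.2) = 0.0299 mA, I_C = β·I_B = 4.49 mA.
Then V_CE = 12 − 4.49×8.2 − 4.52×2.2 = -34.7 V < 0.2 V — the active assumption fails.
Re-solve with V_CE = 0.2 V. KCL at the emitter: V_E/R_E = (V_BB−0.7−V_E)/R_B + (V_CC−0.2−V_E)/R_C, giving V_E = 3.48 V.
I_C = (V_CC − 0.2 − V_E)/R_C = (11.8 − 3.48)/8.2 = 1.01 mA.
Check: I_B = (10.3 − 3.48)/12 = 0.568 mA, and β·I_B = 85.2 mA > I_C, confirming saturation.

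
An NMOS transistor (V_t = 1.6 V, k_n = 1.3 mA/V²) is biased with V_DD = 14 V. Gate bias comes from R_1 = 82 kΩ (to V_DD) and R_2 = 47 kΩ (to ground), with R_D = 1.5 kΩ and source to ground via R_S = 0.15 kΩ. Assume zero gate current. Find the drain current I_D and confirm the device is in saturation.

I_D ≈ 4.9 mA

V_G = V_DD·R_2/(R_1+R_2) = 14×47/129 = 5.1 V.
Assume saturation: I_D = (k_n/2)(V_GS − V_t)² with V_GS = V_G − I_D·R_S = 5.1 − 0.15·I_D.
Substituting gives 0.0146·I_D² − 1.68·I_D + 7.97 = 0, with roots I_D = 4.95 or 110 mA.
The root I_D = 110 mA gives V_GS = -11.4 V ≤ V_t, so take I_D = 4.95 mA.
Then V_GS = 4.36 V and V_DS = V_DD − I_D(R_D+R_S) = 14 − 4.95×1.65 = 5.84 V.
Saturation requires V_DS ≥ V_GS − V_t = 2.76 V; 5.84 ≥ 2.76 ✓.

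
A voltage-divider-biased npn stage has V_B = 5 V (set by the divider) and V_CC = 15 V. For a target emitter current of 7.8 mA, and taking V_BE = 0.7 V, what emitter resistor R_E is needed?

V_E = V_B − V_BE = 5 − 0.7 = 4.3 V.
R_E = V_E / I_E = 4.3 / 7.8 = 0.551 kΩ.

R_E ≈ 0.55 kΩ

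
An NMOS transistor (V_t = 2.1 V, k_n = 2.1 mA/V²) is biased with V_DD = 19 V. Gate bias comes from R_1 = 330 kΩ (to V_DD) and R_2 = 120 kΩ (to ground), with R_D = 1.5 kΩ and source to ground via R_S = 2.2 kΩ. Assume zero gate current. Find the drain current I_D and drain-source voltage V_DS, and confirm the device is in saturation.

I_D ≈ 0.92 mA, V_DS ≈ 16 V

V_G = V_DD·R_2/(R_1+R_2) = 19×120/450 = 5.07 V.
Assume saturation: I_D = (k_n/2)(V_GS − V_t)² with V_GS = V_G − I_D·R_S = 5.07 − 2.2·I_D.
Substituting gives 5.08·I_D² − 14.7·I_D + 9.24 = 0, with roots I_D = 0.922 or 1.97 mA.
The root I_D = 1.97 mA gives V_GS = 0.73 V ≤ V_t, so take I_D = 0.922 mA.
Then V_GS = 3.04 V and V_DS = V_DD − I_D(R_D+R_S) = 19 − 0.922×3.7 = 15.6 V.
Saturation requires V_DS ≥ V_GS − V_t = 0.937 V; 15.6 ≥ 0.937 ✓.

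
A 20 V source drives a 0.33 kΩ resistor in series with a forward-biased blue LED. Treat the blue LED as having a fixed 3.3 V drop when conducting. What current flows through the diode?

KVL around the loop: 20 = V_D + I·R = 3.3 + I × 0.33 kΩ.
So I = (20 − 3.3) / 0.33 kΩ = 16.7 / 0.33 = 50.6 mA.

I ≈ 51 mA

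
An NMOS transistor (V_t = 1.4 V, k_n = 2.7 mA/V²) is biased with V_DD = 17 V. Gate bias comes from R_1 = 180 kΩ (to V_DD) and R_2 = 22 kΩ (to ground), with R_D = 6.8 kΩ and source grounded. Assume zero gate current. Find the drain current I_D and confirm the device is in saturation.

V_G = V_DD·R_2/(R_1+R_2) = 17×22/202 = 1.85 V. With the source grounded, V_GS = V_G = 1.85 V.
Assume saturation: I_D = (k_n/2)(V_GS − V_t)² = (2.7/2)×(1.85 − 1.4)² = 1.35×0.451² = 0.275 mA.
V_DS = V_DD − I_D·R_D = 17 − 0.275×6.8 = 15.1 V.
Saturation requires V_DS ≥ V_GS − V_t = 0.451 V; 15.1 ≥ 0.451 ✓.

I_D ≈ 0.28 mA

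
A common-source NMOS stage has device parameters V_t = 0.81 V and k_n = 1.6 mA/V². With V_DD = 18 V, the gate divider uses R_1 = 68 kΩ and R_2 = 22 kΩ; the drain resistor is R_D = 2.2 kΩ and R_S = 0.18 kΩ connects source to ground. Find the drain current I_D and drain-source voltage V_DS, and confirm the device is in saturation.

V_G = V_DD·R_2/(R_1+R_2) = 18×22/90 = 4.4 V.
Assume saturation: I_D = (k_n/2)(V_GS − V_t)² with V_GS = V_G − I_D·R_S = 4.4 − 0.18·I_D.
Substituting gives 0.0259·I_D² − 2.03·I_D + 10.3 = 0, with roots I_D = 5.45 or 73 mA.
The root I_D = 73 mA gives V_GS = -8.74 V ≤ V_t, so take I_D = 5.45 mA.
Then V_GS = 3.42 V and V_DS = V_DD − I_D(R_D+R_S) = 18 − 5.45×2.38 = 5.04 V.
Saturation requires V_DS ≥ V_GS − V_t = 2.61 V; 5.04 ≥ 2.61 ✓.

I_D ≈ 5.4 mA, V_DS ≈ 5 V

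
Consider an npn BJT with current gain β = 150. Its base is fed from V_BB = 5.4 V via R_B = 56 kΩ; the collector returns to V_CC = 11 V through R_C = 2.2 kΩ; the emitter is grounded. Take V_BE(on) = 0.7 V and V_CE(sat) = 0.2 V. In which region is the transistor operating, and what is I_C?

saturation; I_C ≈ 4.9 mA

Assume active: I_B = (5.4 − 0.7)/56 = 0.0839 mA, giving I_C = β·I_B = 12.6 mA.
But then V_CE = 11 − 12.6×2.2 = -16.7 V < V_CE(sat) = 0.2 V — impossible in the active region.
So the transistor is saturated. With V_CE = 0.2 V, I_C = (V_CC − 0.2)/R_C = 10.8/2.2 = 4.91 mA.
Check: β·I_B = 12.6 mA > I_C = 4.91 mA, confirming saturation.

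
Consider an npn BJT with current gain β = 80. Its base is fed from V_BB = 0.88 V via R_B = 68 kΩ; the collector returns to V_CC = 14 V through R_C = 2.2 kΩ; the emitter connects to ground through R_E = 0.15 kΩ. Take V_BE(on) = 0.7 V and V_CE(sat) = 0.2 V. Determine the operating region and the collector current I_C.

Assume active. Base-emitter loop: I_B = (V_BB − V_BE)/(R_B + (β+1)R_E) = (0.88 − 0.7)/(68 + 81×0.15) = 0.00225 mA.
I_C = β·I_B = 80×0.00225 = 0.18 mA.
V_CE = V_CC − I_C·R_C − I_E·R_E = 14 − 0.18×2.2 − 0.182×0.15 = 13.6 V > V_CE(sat), so the active-region assumption holds.

active; I_C ≈ 0.18 mA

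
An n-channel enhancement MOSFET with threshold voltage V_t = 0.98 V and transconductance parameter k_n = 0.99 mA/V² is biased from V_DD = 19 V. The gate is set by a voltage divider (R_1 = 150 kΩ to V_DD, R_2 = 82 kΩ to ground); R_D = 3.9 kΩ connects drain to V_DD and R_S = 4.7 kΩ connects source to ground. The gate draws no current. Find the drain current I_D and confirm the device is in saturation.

V_G = V_DD·R_2/(R_1+R_2) = 19×82/232 = 6.72 V.
Assume saturation: I_D = (k_n/2)(V_GS − V_t)² with V_GS = V_G − I_D·R_S = 6.72 − 4.7·I_D.
Substituting gives 10.9·I_D² − 27.7·I_D + 16.3 = 0, with roots I_D = 0.929 or 1.6 mA.
The root I_D = 1.6 mA gives V_GS = -0.82 V ≤ V_t, so take I_D = 0.929 mA.
Then V_GS = 2.35 V and V_DS = V_DD − I_D(R_D+R_S) = 19 − 0.929×8.6 = 11 V.
Saturation requires V_DS ≥ V_GS − V_t = 1.37 V; 11 ≥ 1.37 ✓.

I_D ≈ 0.93 mA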